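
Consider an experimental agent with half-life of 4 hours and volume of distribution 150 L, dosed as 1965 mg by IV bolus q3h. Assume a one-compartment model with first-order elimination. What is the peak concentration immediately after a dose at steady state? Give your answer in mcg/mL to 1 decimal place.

k = ln2/t½ = ln2/4 ≈ 0.173287 h⁻¹; fraction remaining f = e^(−kτ) = e^(−0.173287×3) ≈ 0.5946.
At steady state, accumulation factor R = 1/(1 − e^(−kτ)) ≈ 2.4667.
Each bolus raises the concentration by D/Vd = 1965/150 ≈ 13.100 mcg/mL.
Steady-state peak Cmax,ss = C₀·R ≈ 13.100 × 2.4667 ≈ 32.314 mcg/mL.

32.3 mcg/mL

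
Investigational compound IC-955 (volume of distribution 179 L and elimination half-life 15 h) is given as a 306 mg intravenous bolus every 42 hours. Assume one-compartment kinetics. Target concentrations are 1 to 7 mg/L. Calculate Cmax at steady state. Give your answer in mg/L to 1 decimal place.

2.0 mg/L

τ/t½ = 42/15 ≈ 2.8, so fraction remaining f = (1/2)^(42/15) ≈ 0.1436.
Accumulation ratio R = 1/(1 − f) ≈ 1/0.8564 ≈ 1.1677.
Single-dose peak C₀ = D/Vd = 306/179 ≈ 1.709 mg/L.
Steady-state peak Cmax,ss = C₀·R ≈ 1.709 × 1.1677 ≈ 1.996 mg/L.
Peak 2.0 mg/L vs MTC 7 mg/L: below toxic threshold.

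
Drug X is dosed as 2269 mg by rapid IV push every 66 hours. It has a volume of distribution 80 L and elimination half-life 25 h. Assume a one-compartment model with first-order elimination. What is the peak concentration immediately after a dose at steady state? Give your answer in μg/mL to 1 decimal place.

Over one 66-h interval, 66/25 ≈ 2.64 half-lives elapse, leaving f ≈ 0.1604 of each dose.
At steady state, accumulation factor R = 1/(1 − e^(−kτ)) ≈ 1.1910.
Single-dose peak C₀ = D/Vd = 2269/80 ≈ 28.363 μg/mL.
Steady-state peak Cmax,ss = C₀·R ≈ 28.363 × 1.1910 ≈ 33.780 μg/mL.

33.8 μg/mL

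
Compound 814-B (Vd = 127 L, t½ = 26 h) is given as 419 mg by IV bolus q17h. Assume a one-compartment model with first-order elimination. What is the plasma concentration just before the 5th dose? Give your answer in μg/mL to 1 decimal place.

4.8 μg/mL

f = (1/2)^(τ/t½) = (1/2)^(17/26) ≈ 0.6356.
C₀ = D/Vd = 419/127 ≈ 3.299 μg/mL.
Before the 5th dose, 4 doses have been given. Superposition: Cmin = C₀·(f + f² + … + f^4).
≈ 3.299 × (0.6356 + 0.4040 + 0.2568 + 0.1632) ≈ 3.299 × 1.4596 ≈ 4.815 μg/mL.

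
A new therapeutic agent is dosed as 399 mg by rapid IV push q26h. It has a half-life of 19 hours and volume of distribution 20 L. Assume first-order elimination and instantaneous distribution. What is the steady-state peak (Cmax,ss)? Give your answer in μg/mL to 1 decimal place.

32.6 μg/mL

k = ln2/t½ = ln2/19 ≈ 0.036481 h⁻¹; fraction remaining f = e^(−kτ) = e^(−0.036481×26) ≈ 0.3873.
Accumulation ratio R = 1/(1 − f) ≈ 1/0.6127 ≈ 1.6321.
Each bolus raises the concentration by D/Vd = 399/20 ≈ 19.950 μg/mL.
Steady-state peak Cmax,ss = C₀·R ≈ 19.950 × 1.6321 ≈ 32.560 μg/mL.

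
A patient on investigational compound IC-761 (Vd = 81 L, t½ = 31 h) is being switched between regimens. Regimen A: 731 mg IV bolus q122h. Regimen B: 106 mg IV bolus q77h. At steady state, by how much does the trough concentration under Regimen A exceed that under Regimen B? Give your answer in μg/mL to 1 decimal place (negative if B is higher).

Regimen A: f = (1/2)^(122/31) ≈ 0.0654; Cmin,ss = (731/81)·f/(1−f) ≈ 0.632 μg/mL.
Regimen B: f = (1/2)^(77/31) ≈ 0.1788; Cmin,ss = (106/81)·f/(1−f) ≈ 0.285 μg/mL.
Difference ≈ 0.632 − 0.285 ≈ 0.347 μg/mL.

0.3 μg/mL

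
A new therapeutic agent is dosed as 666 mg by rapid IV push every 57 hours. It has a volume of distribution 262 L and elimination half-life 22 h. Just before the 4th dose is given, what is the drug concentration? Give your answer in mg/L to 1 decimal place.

f = (1/2)^(τ/t½) = (1/2)^(57/22) ≈ 0.1660.
C₀ = D/Vd = 666/262 ≈ 2.542 mg/L.
Before the 4th dose, 3 doses have been given. Superposition: Cmin = C₀·(f + f² + … + f^3).
≈ 2.542 × (0.1660 + 0.0276 + 0.0046) ≈ 2.542 × 0.1982 ≈ 0.504 mg/L.

0.5 mg/L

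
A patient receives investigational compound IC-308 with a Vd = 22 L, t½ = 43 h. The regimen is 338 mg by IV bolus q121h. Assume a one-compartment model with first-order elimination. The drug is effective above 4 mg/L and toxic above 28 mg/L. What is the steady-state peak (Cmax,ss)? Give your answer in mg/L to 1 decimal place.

17.9 mg/L

k = ln2/t½ = ln2/43 ≈ 0.016120 h⁻¹; fraction remaining f = e^(−kτ) = e^(−0.016120×121) ≈ 0.1422.
Accumulation ratio R = 1/(1 − f) ≈ 1/0.8578 ≈ 1.1658.
Each bolus raises the concentration by D/Vd = 338/22 ≈ 15.364 mg/L.
Steady-state peak Cmax,ss = C₀·R ≈ 15.364 × 1.1658 ≈ 17.911 mg/L.
Peak 17.9 mg/L vs MTC 28 mg/L: below toxic threshold.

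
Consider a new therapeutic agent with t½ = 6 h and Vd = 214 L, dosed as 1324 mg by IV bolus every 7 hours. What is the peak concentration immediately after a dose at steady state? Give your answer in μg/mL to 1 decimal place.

11.2 μg/mL

k = ln2/t½ = ln2/6 ≈ 0.115525 h⁻¹; fraction remaining f = e^(−kτ) = e^(−0.115525×7) ≈ 0.4454.
Accumulation ratio R = 1/(1 − f) ≈ 1/0.5546 ≈ 1.8031.
Each bolus raises the concentration by D/Vd = 1324/214 ≈ 6.187 μg/mL.
Steady-state peak Cmax,ss = C₀·R ≈ 6.187 × 1.8031 ≈ 11.156 μg/mL.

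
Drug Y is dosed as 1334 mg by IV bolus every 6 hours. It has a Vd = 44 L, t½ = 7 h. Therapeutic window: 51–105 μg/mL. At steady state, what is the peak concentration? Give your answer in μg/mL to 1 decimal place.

67.7 μg/mL

τ/t½ = 6/7 ≈ 0.85714, so fraction remaining f = (1/2)^(6/7) ≈ 0.5520.
At steady state, accumulation factor R = 1/(1 − e^(−kτ)) ≈ 2.2321.
Single-dose peak C₀ = D/Vd = 1334/44 ≈ 30.318 μg/mL.
Cmax,ss = C₀/(1 − f) ≈ 30.318/0.4480 ≈ 67.674 μg/mL.
Peak 67.7 μg/mL vs MTC 105 μg/mL: below toxic threshold.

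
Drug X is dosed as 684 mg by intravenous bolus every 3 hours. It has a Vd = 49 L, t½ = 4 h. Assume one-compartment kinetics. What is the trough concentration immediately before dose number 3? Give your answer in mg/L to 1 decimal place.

f = (1/2)^(τ/t½) = (1/2)^(3/4) ≈ 0.5946.
C₀ = D/Vd = 684/49 ≈ 13.959 mg/L.
Before the 3rd dose, 2 doses have been given. Superposition: Cmin = C₀·(f + f²).
≈ 13.959 × (0.5946 + 0.3535) ≈ 13.959 × 0.9481 ≈ 13.235 mg/L.

13.2 mg/L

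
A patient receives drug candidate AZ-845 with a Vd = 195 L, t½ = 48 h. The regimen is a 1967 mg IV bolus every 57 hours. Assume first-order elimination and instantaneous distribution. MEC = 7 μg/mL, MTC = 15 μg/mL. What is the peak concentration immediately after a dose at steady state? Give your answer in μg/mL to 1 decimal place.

Over one 57-h interval, 57/48 ≈ 1.1875 half-lives elapse, leaving f ≈ 0.4391 of each dose.
Accumulation ratio R = 1/(1 − f) ≈ 1/0.5609 ≈ 1.7828.
Single-dose peak C₀ = D/Vd = 1967/195 ≈ 10.087 μg/mL.
Cmax,ss = C₀/(1 − f) ≈ 10.087/0.5609 ≈ 17.984 μg/mL.
Peak 18.0 μg/mL vs MTC 15 μg/mL: exceeds toxic threshold.

18.0 μg/mL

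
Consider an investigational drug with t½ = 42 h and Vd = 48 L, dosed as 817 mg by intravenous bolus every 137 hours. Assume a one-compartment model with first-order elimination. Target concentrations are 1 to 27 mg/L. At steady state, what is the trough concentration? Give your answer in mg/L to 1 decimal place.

2.0 mg/L

k = ln2/t½ = ln2/42 ≈ 0.016504 h⁻¹; fraction remaining f = e^(−kτ) = e^(−0.016504×137) ≈ 0.1042.
At steady state, accumulation factor R = 1/(1 − e^(−kτ)) ≈ 1.1163.
Each bolus raises the concentration by D/Vd = 817/48 ≈ 17.021 mg/L.
Cmax,ss = C₀/(1 − f) ≈ 17.021/0.8958 ≈ 19.001 mg/L.
One interval later, Cmin,ss = Cmax,ss·e^(−kτ) ≈ 19.001 × 0.1042 ≈ 1.980 mg/L.
Trough 2.0 mg/L vs MEC 1 mg/L: adequate.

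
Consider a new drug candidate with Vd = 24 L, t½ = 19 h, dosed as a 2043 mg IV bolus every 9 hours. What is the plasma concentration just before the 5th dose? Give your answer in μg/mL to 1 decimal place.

160.1 μg/mL

f = (1/2)^(τ/t½) = (1/2)^(9/19) ≈ 0.7201.
C₀ = D/Vd = 2043/24 ≈ 85.125 μg/mL.
Before the 5th dose, 4 doses have been given. Superposition: Cmin = C₀·(f + f² + … + f^4).
≈ 85.125 × (0.7201 + 0.5185 + 0.3734 + 0.2689) ≈ 85.125 × 1.8809 ≈ 160.112 μg/mL.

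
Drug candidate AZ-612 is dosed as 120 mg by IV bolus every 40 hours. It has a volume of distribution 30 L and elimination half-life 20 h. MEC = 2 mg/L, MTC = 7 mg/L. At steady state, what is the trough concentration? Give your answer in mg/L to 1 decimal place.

1.3 mg/L

The dosing interval is 2 half-lives, so f = 2^(−2) = 0.25.
At steady state, R = 1/(1 − 0.25) = 4/3.
Single-dose peak C₀ = D/Vd = 120/30 = 4 mg/L.
Steady-state peak Cmax,ss = C₀·R = 4 × 4/3 ≈ 5.333 mg/L.
Steady-state trough Cmin,ss = Cmax,ss·f ≈ 5.333 × 0.25 ≈ 1.333 mg/L.
Trough 1.3 mg/L vs MEC 2 mg/L: subtherapeutic.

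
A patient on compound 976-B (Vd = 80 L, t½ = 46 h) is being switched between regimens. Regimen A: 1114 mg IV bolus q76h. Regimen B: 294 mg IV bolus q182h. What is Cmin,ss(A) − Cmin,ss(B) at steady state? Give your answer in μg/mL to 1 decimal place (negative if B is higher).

Regimen A: f = (1/2)^(76/46) ≈ 0.3182; Cmin,ss = (1114/80)·f/(1−f) ≈ 6.499 μg/mL.
Regimen B: f = (1/2)^(182/46) ≈ 0.0644; Cmin,ss = (294/80)·f/(1−f) ≈ 0.253 μg/mL.
Difference ≈ 6.499 − 0.253 ≈ 6.246 μg/mL.

6.2 μg/mL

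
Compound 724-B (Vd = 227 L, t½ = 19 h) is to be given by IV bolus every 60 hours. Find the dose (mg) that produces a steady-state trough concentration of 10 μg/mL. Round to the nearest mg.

τ/t½ = 60/19 ≈ 3.1579, so f = (1/2)^(60/19) ≈ 0.112042.
Cmin,ss = (D/Vd)·f/(1−f), so D = Cmin,ss·Vd·(1−f)/f.
D = 10 × 227 × (1−f)/f ≈ 10 × 227 × 7.92522 ≈ 17990.25 mg.

17990 mg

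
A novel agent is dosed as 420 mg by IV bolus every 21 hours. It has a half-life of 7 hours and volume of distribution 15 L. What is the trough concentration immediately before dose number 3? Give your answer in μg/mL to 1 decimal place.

f = (1/2)^(τ/t½) = (1/2)^(21/7) ≈ 0.1250.
C₀ = D/Vd = 420/15 ≈ 28.000 μg/mL.
Before the 3rd dose, 2 doses have been given. Superposition: Cmin = C₀·(f + f²).
≈ 28.000 × (0.1250 + 0.0156) ≈ 28.000 × 0.1406 ≈ 3.937 μg/mL.

3.9 μg/mL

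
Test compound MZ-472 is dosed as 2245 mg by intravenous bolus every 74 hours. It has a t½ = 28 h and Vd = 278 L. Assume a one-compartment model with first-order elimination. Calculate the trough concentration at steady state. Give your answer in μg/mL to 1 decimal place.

Over one 74-h interval, 74/28 ≈ 2.6429 half-lives elapse, leaving f ≈ 0.1601 of each dose.
Single-dose peak C₀ = D/Vd = 2245/278 ≈ 8.076 μg/mL.
Steady-state trough Cmin,ss = C₀·f/(1−f) ≈ 8.076 × 0.1601/0.8399 ≈ 1.539 μg/mL.

1.5 μg/mL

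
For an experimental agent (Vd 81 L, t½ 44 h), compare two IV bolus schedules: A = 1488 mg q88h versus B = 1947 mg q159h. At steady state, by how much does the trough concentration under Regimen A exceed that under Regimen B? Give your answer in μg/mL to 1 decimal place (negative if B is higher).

Regimen A: f = (1/2)^(88/44) ≈ 0.2500; Cmin,ss = (1488/81)·f/(1−f) ≈ 6.123 μg/mL.
Regimen B: f = (1/2)^(159/44) ≈ 0.0817; Cmin,ss = (1947/81)·f/(1−f) ≈ 2.139 μg/mL.
Difference ≈ 6.123 − 2.139 ≈ 3.984 μg/mL.

4.0 μg/mL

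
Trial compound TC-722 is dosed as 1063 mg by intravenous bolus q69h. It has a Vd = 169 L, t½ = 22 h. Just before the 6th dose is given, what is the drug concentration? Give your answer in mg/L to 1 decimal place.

0.8 mg/L

f = (1/2)^(τ/t½) = (1/2)^(69/22) ≈ 0.1137.
C₀ = D/Vd = 1063/169 ≈ 6.290 mg/L.
Before the 6th dose, 5 doses have been given. Superposition: Cmin = C₀·(f + f² + … + f^5).
≈ 6.290 × (0.1137 + 0.0129 + 0.0015 + 0.0002 + 0.0000) ≈ 6.290 × 0.1283 ≈ 0.807 mg/L.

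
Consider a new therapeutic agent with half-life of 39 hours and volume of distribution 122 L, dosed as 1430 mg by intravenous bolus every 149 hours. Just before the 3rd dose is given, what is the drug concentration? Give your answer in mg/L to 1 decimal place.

0.9 mg/L

f = (1/2)^(τ/t½) = (1/2)^(149/39) ≈ 0.0708.
C₀ = D/Vd = 1430/122 ≈ 11.721 mg/L.
Before the 3rd dose, 2 doses have been given. Superposition: Cmin = C₀·(f + f²).
≈ 11.721 × (0.0708 + 0.0050) ≈ 11.721 × 0.0758 ≈ 0.888 mg/L.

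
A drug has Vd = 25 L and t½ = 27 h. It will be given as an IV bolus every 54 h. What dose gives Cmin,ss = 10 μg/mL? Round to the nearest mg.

τ/t½ = 54/27 ≈ 2, so f = (1/2)^(54/27) ≈ 0.250000.
Cmin,ss = (D/Vd)·f/(1−f), so D = Cmin,ss·Vd·(1−f)/f.
D = 10 × 25 × (1−f)/f ≈ 10 × 25 × 3.00000 ≈ 750.00 mg.

750 mg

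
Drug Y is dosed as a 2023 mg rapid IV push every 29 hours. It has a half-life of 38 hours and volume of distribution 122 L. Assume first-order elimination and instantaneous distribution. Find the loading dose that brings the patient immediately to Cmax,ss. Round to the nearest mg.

f = (1/2)^(29/38) ≈ 0.589205; accumulation ratio R = 1/(1−f) ≈ 2.43430.
Loading dose to hit Cmax,ss on first dose: D_load = D_maint·R ≈ 2023 × 2.43430 ≈ 4924.59 mg.

4925 mg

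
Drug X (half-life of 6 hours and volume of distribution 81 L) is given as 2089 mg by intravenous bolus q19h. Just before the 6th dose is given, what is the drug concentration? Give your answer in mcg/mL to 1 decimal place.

3.2 mcg/mL

f = (1/2)^(τ/t½) = (1/2)^(19/6) ≈ 0.1114.
C₀ = D/Vd = 2089/81 ≈ 25.790 mcg/mL.
Before the 6th dose, 5 doses have been given. Superposition: Cmin = C₀·(f + f² + … + f^5).
≈ 25.790 × (0.1114 + 0.0124 + 0.0014 + 0.0002 + 0.0000) ≈ 25.790 × 0.1254 ≈ 3.234 mcg/mL.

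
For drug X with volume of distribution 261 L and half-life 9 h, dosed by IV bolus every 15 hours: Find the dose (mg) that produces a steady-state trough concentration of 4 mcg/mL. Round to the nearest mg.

2270 mg

τ/t½ = 15/9 ≈ 1.6667, so f = (1/2)^(15/9) ≈ 0.314980.
Cmin,ss = (D/Vd)·f/(1−f), so D = Cmin,ss·Vd·(1−f)/f.
D = 4 × 261 × (1−f)/f ≈ 4 × 261 × 2.17480 ≈ 2270.49 mg.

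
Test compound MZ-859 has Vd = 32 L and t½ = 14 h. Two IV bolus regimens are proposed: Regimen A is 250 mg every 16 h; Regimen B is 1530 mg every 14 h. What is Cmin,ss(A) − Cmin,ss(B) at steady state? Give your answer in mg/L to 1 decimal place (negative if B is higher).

-41.3 mg/L

Regimen A: f = (1/2)^(16/14) ≈ 0.4529; Cmin,ss = (250/32)·f/(1−f) ≈ 6.467 mg/L.
Regimen B: f = (1/2)^(14/14) ≈ 0.5000; Cmin,ss = (1530/32)·f/(1−f) ≈ 47.812 mg/L.
Difference ≈ 6.467 − 47.812 ≈ -41.345 mg/L.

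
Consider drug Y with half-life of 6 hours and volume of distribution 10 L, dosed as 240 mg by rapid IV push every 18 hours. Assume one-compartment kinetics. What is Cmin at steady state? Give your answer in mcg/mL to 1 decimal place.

τ = 18 h = 3 half-lives, so f = (1/2)^3 = 0.125.
At steady state, R = 1/(1 − 0.125) = 8/7.
Single-dose peak C₀ = D/Vd = 240/10 = 24 mcg/mL.
Steady-state peak Cmax,ss = C₀·R = 24 × 8/7 ≈ 27.429 mcg/mL.
Steady-state trough Cmin,ss = Cmax,ss·f ≈ 27.429 × 0.125 ≈ 3.429 mcg/mL.

3.4 mcg/mL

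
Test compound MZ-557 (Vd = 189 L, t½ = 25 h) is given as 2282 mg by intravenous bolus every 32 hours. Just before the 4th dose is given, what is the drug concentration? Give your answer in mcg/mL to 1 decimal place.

f = (1/2)^(τ/t½) = (1/2)^(32/25) ≈ 0.4118.
C₀ = D/Vd = 2282/189 ≈ 12.074 mcg/mL.
Before the 4th dose, 3 doses have been given. Superposition: Cmin = C₀·(f + f² + … + f^3).
≈ 12.074 × (0.4118 + 0.1696 + 0.0698) ≈ 12.074 × 0.6512 ≈ 7.863 mcg/mL.

7.9 mcg/mL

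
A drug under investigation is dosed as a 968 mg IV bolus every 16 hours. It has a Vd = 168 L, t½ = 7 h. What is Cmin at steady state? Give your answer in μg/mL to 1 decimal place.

1.5 μg/mL

k = ln2/t½ = ln2/7 ≈ 0.099021 h⁻¹; fraction remaining f = e^(−kτ) = e^(−0.099021×16) ≈ 0.2051.
Single-dose peak C₀ = D/Vd = 968/168 ≈ 5.762 μg/mL.
Steady-state trough Cmin,ss = C₀·f/(1−f) ≈ 5.762 × 0.2051/0.7949 ≈ 1.487 μg/mL.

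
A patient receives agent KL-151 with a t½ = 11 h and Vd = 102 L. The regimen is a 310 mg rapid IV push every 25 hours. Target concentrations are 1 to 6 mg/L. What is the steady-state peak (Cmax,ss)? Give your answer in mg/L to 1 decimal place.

τ/t½ = 25/11 ≈ 2.2727, so fraction remaining f = (1/2)^(25/11) ≈ 0.2069.
Accumulation ratio R = 1/(1 − f) ≈ 1/0.7931 ≈ 1.2609.
Each bolus raises the concentration by D/Vd = 310/102 ≈ 3.039 mg/L.
Steady-state peak Cmax,ss = C₀·R ≈ 3.039 × 1.2609 ≈ 3.832 mg/L.
Peak 3.8 mg/L vs MTC 6 mg/L: below toxic threshold.

3.8 mg/L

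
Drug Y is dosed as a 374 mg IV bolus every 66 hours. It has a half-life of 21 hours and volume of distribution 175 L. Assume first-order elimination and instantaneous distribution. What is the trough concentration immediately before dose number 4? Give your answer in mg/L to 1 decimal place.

0.3 mg/L

f = (1/2)^(τ/t½) = (1/2)^(66/21) ≈ 0.1132.
C₀ = D/Vd = 374/175 ≈ 2.137 mg/L.
Before the 4th dose, 3 doses have been given. Superposition: Cmin = C₀·(f + f² + … + f^3).
≈ 2.137 × (0.1132 + 0.0128 + 0.0015) ≈ 2.137 × 0.1275 ≈ 0.272 mg/L.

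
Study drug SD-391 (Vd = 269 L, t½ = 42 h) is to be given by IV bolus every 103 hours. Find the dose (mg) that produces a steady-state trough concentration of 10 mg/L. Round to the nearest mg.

12033 mg

τ/t½ = 103/42 ≈ 2.4524, so f = (1/2)^(103/42) ≈ 0.182709.
Cmin,ss = (D/Vd)·f/(1−f), so D = Cmin,ss·Vd·(1−f)/f.
D = 10 × 269 × (1−f)/f ≈ 10 × 269 × 4.47318 ≈ 12032.85 mg.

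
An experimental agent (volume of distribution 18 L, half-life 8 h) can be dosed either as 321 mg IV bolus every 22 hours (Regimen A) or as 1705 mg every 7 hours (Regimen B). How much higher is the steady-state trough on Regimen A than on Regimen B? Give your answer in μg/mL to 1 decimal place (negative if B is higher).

-110.5 μg/mL

Regimen A: f = (1/2)^(22/8) ≈ 0.1487; Cmin,ss = (321/18)·f/(1−f) ≈ 3.115 μg/mL.
Regimen B: f = (1/2)^(7/8) ≈ 0.5453; Cmin,ss = (1705/18)·f/(1−f) ≈ 113.596 μg/mL.
Difference ≈ 3.115 − 113.596 ≈ -110.481 μg/mL.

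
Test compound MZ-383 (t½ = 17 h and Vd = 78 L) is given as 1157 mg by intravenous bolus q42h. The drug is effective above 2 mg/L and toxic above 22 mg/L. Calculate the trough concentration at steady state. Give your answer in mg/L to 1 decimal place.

3.3 mg/L

Over one 42-h interval, 42/17 ≈ 2.4706 half-lives elapse, leaving f ≈ 0.1804 of each dose.
Each bolus raises the concentration by D/Vd = 1157/78 ≈ 14.833 mg/L.
Steady-state trough Cmin,ss = C₀·f/(1−f) ≈ 14.833 × 0.1804/0.8196 ≈ 3.265 mg/L.
Trough 3.3 mg/L vs MEC 2 mg/L: adequate.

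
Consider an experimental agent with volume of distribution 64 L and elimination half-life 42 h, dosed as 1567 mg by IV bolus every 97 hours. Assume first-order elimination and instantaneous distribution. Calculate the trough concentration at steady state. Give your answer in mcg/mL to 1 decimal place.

k = ln2/t½ = ln2/42 ≈ 0.016504 h⁻¹; fraction remaining f = e^(−kτ) = e^(−0.016504×97) ≈ 0.2017.
Accumulation ratio R = 1/(1 − f) ≈ 1/0.7983 ≈ 1.2527.
Each bolus raises the concentration by D/Vd = 1567/64 ≈ 24.484 mcg/mL.
Cmax,ss = C₀/(1 − f) ≈ 24.484/0.7983 ≈ 30.670 mcg/mL.
Steady-state trough Cmin,ss = Cmax,ss·f ≈ 30.670 × 0.2017 ≈ 6.186 mcg/mL.

6.2 mcg/mL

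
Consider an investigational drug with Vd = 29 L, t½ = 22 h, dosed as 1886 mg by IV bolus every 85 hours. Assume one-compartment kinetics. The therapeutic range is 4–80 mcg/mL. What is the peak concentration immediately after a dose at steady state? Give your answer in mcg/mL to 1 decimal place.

Over one 85-h interval, 85/22 ≈ 3.8636 half-lives elapse, leaving f ≈ 0.0687 of each dose.
Accumulation ratio R = 1/(1 − f) ≈ 1/0.9313 ≈ 1.0738.
Each bolus raises the concentration by D/Vd = 1886/29 ≈ 65.034 mcg/mL.
Steady-state peak Cmax,ss = C₀·R ≈ 65.034 × 1.0738 ≈ 69.834 mcg/mL.
Peak 69.8 mcg/mL vs MTC 80 mcg/mL: below toxic threshold.

69.8 mcg/mL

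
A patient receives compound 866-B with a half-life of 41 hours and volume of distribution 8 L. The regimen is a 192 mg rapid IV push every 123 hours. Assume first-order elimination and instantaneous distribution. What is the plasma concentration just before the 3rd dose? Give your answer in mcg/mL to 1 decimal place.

f = (1/2)^(τ/t½) = (1/2)^(123/41) ≈ 0.1250.
C₀ = D/Vd = 192/8 ≈ 24.000 mcg/mL.
Before the 3rd dose, 2 doses have been given. Superposition: Cmin = C₀·(f + f²).
≈ 24.000 × (0.1250 + 0.0156) ≈ 24.000 × 0.1406 ≈ 3.374 mcg/mL.

3.4 mcg/mL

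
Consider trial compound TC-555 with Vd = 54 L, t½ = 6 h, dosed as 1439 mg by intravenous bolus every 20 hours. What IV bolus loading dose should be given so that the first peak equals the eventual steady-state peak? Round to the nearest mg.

1597 mg

f = (1/2)^(20/6) ≈ 0.099213; accumulation ratio R = 1/(1−f) ≈ 1.11014.
Loading dose to hit Cmax,ss on first dose: D_load = D_maint·R ≈ 1439 × 1.11014 ≈ 1597.49 mg.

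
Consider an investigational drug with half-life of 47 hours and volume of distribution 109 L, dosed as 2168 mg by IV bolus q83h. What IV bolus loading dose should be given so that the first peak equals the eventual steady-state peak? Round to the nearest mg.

f = (1/2)^(83/47) ≈ 0.294031; accumulation ratio R = 1/(1−f) ≈ 1.41649.
Loading dose to hit Cmax,ss on first dose: D_load = D_maint·R ≈ 2168 × 1.41649 ≈ 3070.95 mg.

3071 mg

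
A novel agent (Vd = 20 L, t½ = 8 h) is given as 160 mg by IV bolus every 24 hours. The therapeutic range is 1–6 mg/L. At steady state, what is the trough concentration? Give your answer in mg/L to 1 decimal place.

1.1 mg/L

The dosing interval is 3 half-lives, so f = 2^(−3) = 0.125.
Accumulation ratio R = 1/(1 − f) = 1/0.875 = 8/7.
Single-dose peak C₀ = D/Vd = 160/20 = 8 mg/L.
Steady-state peak Cmax,ss = C₀·R = 8 × 8/7 ≈ 9.143 mg/L.
Steady-state trough Cmin,ss = Cmax,ss·f ≈ 9.143 × 0.125 ≈ 1.143 mg/L.
Trough 1.1 mg/L vs MEC 1 mg/L: adequate.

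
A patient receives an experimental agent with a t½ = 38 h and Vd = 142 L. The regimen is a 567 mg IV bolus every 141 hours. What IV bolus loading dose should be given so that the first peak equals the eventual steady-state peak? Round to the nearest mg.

614 mg

f = (1/2)^(141/38) ≈ 0.076387; accumulation ratio R = 1/(1−f) ≈ 1.08270.
Loading dose to hit Cmax,ss on first dose: D_load = D_maint·R ≈ 567 × 1.08270 ≈ 613.89 mg.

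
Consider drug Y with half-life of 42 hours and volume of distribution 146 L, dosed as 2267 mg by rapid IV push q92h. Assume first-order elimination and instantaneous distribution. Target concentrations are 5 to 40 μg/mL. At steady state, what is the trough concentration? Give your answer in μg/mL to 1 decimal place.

τ/t½ = 92/42 ≈ 2.1905, so fraction remaining f = (1/2)^(92/42) ≈ 0.2191.
Accumulation ratio R = 1/(1 − f) ≈ 1/0.7809 ≈ 1.2806.
Single-dose peak C₀ = D/Vd = 2267/146 ≈ 15.527 μg/mL.
Steady-state peak Cmax,ss = C₀·R ≈ 15.527 × 1.2806 ≈ 19.884 μg/mL.
One interval later, Cmin,ss = Cmax,ss·e^(−kτ) ≈ 19.884 × 0.2191 ≈ 4.357 μg/mL.
Trough 4.4 μg/mL vs MEC 5 μg/mL: subtherapeutic.

4.4 μg/mL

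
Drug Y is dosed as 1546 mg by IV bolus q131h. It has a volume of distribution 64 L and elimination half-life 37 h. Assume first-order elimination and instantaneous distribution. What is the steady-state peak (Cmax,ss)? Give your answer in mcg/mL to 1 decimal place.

τ/t½ = 131/37 ≈ 3.5405, so fraction remaining f = (1/2)^(131/37) ≈ 0.0859.
Accumulation ratio R = 1/(1 − f) ≈ 1/0.9141 ≈ 1.0940.
Each bolus raises the concentration by D/Vd = 1546/64 ≈ 24.156 mcg/mL.
Steady-state peak Cmax,ss = C₀·R ≈ 24.156 × 1.0940 ≈ 26.427 mcg/mL.

26.4 mcg/mL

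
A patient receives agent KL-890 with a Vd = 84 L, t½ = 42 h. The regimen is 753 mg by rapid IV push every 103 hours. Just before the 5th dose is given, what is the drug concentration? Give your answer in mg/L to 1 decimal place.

2.0 mg/L

f = (1/2)^(τ/t½) = (1/2)^(103/42) ≈ 0.1827.
C₀ = D/Vd = 753/84 ≈ 8.964 mg/L.
Before the 5th dose, 4 doses have been given. Superposition: Cmin = C₀·(f + f² + … + f^4).
≈ 8.964 × (0.1827 + 0.0334 + 0.0061 + 0.0011) ≈ 8.964 × 0.2233 ≈ 2.002 mg/L.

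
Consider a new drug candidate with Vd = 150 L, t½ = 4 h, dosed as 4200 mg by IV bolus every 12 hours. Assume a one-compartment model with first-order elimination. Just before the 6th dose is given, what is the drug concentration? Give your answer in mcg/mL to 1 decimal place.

f = (1/2)^(τ/t½) = (1/2)^(12/4) ≈ 0.1250.
C₀ = D/Vd = 4200/150 ≈ 28.000 mcg/mL.
Before the 6th dose, 5 doses have been given. Superposition: Cmin = C₀·(f + f² + … + f^5).
≈ 28.000 × (0.1250 + 0.0156 + 0.0020 + 0.0002 + 0.0000) ≈ 28.000 × 0.1428 ≈ 3.998 mcg/mL.

4.0 mcg/mL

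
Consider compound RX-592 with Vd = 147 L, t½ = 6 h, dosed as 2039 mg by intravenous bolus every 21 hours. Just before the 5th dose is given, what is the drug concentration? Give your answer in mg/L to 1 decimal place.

1.3 mg/L

f = (1/2)^(τ/t½) = (1/2)^(21/6) ≈ 0.0884.
C₀ = D/Vd = 2039/147 ≈ 13.871 mg/L.
Before the 5th dose, 4 doses have been given. Superposition: Cmin = C₀·(f + f² + … + f^4).
≈ 13.871 × (0.0884 + 0.0078 + 0.0007 + 0.0001) ≈ 13.871 × 0.0970 ≈ 1.345 mg/L.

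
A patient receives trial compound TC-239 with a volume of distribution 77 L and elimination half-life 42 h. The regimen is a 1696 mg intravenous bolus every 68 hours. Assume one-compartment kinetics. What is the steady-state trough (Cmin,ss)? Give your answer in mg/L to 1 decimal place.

τ/t½ = 68/42 ≈ 1.619, so fraction remaining f = (1/2)^(68/42) ≈ 0.3256.
Single-dose peak C₀ = D/Vd = 1696/77 ≈ 22.026 mg/L.
Steady-state trough Cmin,ss = C₀·f/(1−f) ≈ 22.026 × 0.3256/0.6744 ≈ 10.634 mg/L.

10.6 mg/L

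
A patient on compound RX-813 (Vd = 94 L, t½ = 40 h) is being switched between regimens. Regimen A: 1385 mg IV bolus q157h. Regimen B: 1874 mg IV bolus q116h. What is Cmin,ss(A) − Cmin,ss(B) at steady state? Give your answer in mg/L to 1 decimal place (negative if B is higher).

-2.0 mg/L

Regimen A: f = (1/2)^(157/40) ≈ 0.0658; Cmin,ss = (1385/94)·f/(1−f) ≈ 1.038 mg/L.
Regimen B: f = (1/2)^(116/40) ≈ 0.1340; Cmin,ss = (1874/94)·f/(1−f) ≈ 3.085 mg/L.
Difference ≈ 1.038 − 3.085 ≈ -2.047 mg/L.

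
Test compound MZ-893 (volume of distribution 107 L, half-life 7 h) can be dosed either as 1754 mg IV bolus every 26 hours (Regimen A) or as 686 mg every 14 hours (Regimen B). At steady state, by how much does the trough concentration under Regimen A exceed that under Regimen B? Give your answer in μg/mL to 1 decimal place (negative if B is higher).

-0.8 μg/mL

Regimen A: f = (1/2)^(26/7) ≈ 0.0762; Cmin,ss = (1754/107)·f/(1−f) ≈ 1.352 μg/mL.
Regimen B: f = (1/2)^(14/7) ≈ 0.2500; Cmin,ss = (686/107)·f/(1−f) ≈ 2.137 μg/mL.
Difference ≈ 1.352 − 2.137 ≈ -0.785 μg/mL.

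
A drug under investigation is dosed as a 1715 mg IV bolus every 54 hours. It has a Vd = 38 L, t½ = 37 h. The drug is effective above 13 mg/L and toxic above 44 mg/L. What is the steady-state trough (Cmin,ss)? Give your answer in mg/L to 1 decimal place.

25.8 mg/L

τ/t½ = 54/37 ≈ 1.4595, so fraction remaining f = (1/2)^(54/37) ≈ 0.3636.
At steady state, accumulation factor R = 1/(1 − e^(−kτ)) ≈ 1.5713.
Each bolus raises the concentration by D/Vd = 1715/38 ≈ 45.132 mg/L.
Steady-state peak Cmax,ss = C₀·R ≈ 45.132 × 1.5713 ≈ 70.916 mg/L.
One interval later, Cmin,ss = Cmax,ss·e^(−kτ) ≈ 70.916 × 0.3636 ≈ 25.785 mg/L.
Trough 25.8 mg/L vs MEC 13 mg/L: adequate.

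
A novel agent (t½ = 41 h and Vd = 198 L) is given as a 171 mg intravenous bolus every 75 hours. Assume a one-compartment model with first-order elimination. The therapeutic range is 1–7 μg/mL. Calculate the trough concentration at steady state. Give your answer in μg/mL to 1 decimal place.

0.3 μg/mL

k = ln2/t½ = ln2/41 ≈ 0.016906 h⁻¹; fraction remaining f = e^(−kτ) = e^(−0.016906×75) ≈ 0.2814.
Single-dose peak C₀ = D/Vd = 171/198 ≈ 0.864 μg/mL.
Steady-state trough Cmin,ss = C₀·f/(1−f) ≈ 0.864 × 0.2814/0.7186 ≈ 0.338 μg/mL.
Trough 0.3 μg/mL vs MEC 1 μg/mL: subtherapeutic.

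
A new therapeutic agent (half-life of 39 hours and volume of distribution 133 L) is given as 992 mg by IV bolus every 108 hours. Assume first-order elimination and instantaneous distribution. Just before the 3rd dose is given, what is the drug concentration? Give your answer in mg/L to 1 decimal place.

f = (1/2)^(τ/t½) = (1/2)^(108/39) ≈ 0.1467.
C₀ = D/Vd = 992/133 ≈ 7.459 mg/L.
Before the 3rd dose, 2 doses have been given. Superposition: Cmin = C₀·(f + f²).
≈ 7.459 × (0.1467 + 0.0215) ≈ 7.459 × 0.1682 ≈ 1.255 mg/L.

1.3 mg/L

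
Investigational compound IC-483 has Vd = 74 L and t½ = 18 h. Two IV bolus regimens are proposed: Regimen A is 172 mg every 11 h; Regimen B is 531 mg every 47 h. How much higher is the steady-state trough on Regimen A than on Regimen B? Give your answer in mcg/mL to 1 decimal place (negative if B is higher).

3.0 mcg/mL

Regimen A: f = (1/2)^(11/18) ≈ 0.6547; Cmin,ss = (172/74)·f/(1−f) ≈ 4.407 mcg/mL.
Regimen B: f = (1/2)^(47/18) ≈ 0.1637; Cmin,ss = (531/74)·f/(1−f) ≈ 1.405 mcg/mL.
Difference ≈ 4.407 − 1.405 ≈ 3.002 mcg/mL.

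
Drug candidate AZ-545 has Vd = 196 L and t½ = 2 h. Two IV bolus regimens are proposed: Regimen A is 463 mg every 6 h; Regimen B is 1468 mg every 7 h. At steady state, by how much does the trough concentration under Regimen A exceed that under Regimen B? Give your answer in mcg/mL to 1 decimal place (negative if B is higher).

Regimen A: f = (1/2)^(6/2) ≈ 0.1250; Cmin,ss = (463/196)·f/(1−f) ≈ 0.337 mcg/mL.
Regimen B: f = (1/2)^(7/2) ≈ 0.0884; Cmin,ss = (1468/196)·f/(1−f) ≈ 0.726 mcg/mL.
Difference ≈ 0.337 − 0.726 ≈ -0.389 mcg/mL.

-0.4 mcg/mL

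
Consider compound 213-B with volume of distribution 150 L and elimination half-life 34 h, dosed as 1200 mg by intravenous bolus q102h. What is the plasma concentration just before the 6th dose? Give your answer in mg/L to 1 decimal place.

1.1 mg/L

f = (1/2)^(τ/t½) = (1/2)^(102/34) ≈ 0.1250.
C₀ = D/Vd = 1200/150 ≈ 8.000 mg/L.
Before the 6th dose, 5 doses have been given. Superposition: Cmin = C₀·(f + f² + … + f^5).
≈ 8.000 × (0.1250 + 0.0156 + 0.0020 + 0.0002 + 0.0000) ≈ 8.000 × 0.1428 ≈ 1.142 mg/L.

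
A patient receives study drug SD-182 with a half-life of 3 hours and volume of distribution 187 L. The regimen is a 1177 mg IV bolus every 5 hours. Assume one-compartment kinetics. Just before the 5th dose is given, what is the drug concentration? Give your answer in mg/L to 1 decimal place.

2.9 mg/L

f = (1/2)^(τ/t½) = (1/2)^(5/3) ≈ 0.3150.
C₀ = D/Vd = 1177/187 ≈ 6.294 mg/L.
Before the 5th dose, 4 doses have been given. Superposition: Cmin = C₀·(f + f² + … + f^4).
≈ 6.294 × (0.3150 + 0.0992 + 0.0313 + 0.0098) ≈ 6.294 × 0.4553 ≈ 2.866 mg/L.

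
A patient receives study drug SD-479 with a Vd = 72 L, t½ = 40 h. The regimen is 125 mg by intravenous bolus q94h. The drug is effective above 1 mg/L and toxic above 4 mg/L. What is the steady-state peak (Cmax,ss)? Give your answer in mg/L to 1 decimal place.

2.2 mg/L

k = ln2/t½ = ln2/40 ≈ 0.017329 h⁻¹; fraction remaining f = e^(−kτ) = e^(−0.017329×94) ≈ 0.1961.
At steady state, accumulation factor R = 1/(1 − e^(−kτ)) ≈ 1.2439.
Single-dose peak C₀ = D/Vd = 125/72 ≈ 1.736 mg/L.
Steady-state peak Cmax,ss = C₀·R ≈ 1.736 × 1.2439 ≈ 2.159 mg/L.
Peak 2.2 mg/L vs MTC 4 mg/L: below toxic threshold.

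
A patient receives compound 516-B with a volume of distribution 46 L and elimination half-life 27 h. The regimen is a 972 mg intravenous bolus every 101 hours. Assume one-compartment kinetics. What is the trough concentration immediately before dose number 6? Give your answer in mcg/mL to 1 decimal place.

1.7 mcg/mL

f = (1/2)^(τ/t½) = (1/2)^(101/27) ≈ 0.0748.
C₀ = D/Vd = 972/46 ≈ 21.130 mcg/mL.
Before the 6th dose, 5 doses have been given. Superposition: Cmin = C₀·(f + f² + … + f^5).
≈ 21.130 × (0.0748 + 0.0056 + 0.0004 + 0.0000 + 0.0000) ≈ 21.130 × 0.0808 ≈ 1.707 mcg/mL.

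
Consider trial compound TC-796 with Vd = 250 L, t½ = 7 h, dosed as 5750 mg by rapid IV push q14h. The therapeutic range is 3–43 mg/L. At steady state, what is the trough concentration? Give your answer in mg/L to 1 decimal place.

7.7 mg/L

The dosing interval is 2 half-lives, so f = 2^(−2) = 0.25.
At steady state, R = 1/(1 − 0.25) = 4/3.
Single-dose peak C₀ = D/Vd = 5750/250 = 23 mg/L.
Steady-state peak Cmax,ss = C₀·R = 23 × 4/3 ≈ 30.667 mg/L.
Steady-state trough Cmin,ss = Cmax,ss·f ≈ 30.667 × 0.25 ≈ 7.667 mg/L.
Trough 7.7 mg/L vs MEC 3 mg/L: adequate.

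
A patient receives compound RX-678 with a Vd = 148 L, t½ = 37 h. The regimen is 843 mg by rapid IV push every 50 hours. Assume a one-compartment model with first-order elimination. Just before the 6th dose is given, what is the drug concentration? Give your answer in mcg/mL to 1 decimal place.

f = (1/2)^(τ/t½) = (1/2)^(50/37) ≈ 0.3919.
C₀ = D/Vd = 843/148 ≈ 5.696 mcg/mL.
Before the 6th dose, 5 doses have been given. Superposition: Cmin = C₀·(f + f² + … + f^5).
≈ 5.696 × (0.3919 + 0.1536 + 0.0602 + 0.0236 + 0.0092) ≈ 5.696 × 0.6385 ≈ 3.637 mcg/mL.

3.6 mcg/mL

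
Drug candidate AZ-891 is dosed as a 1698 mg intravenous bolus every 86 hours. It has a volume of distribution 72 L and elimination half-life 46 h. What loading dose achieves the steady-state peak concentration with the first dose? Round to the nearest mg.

2338 mg

f = (1/2)^(86/46) ≈ 0.273656; accumulation ratio R = 1/(1−f) ≈ 1.37676.
Loading dose to hit Cmax,ss on first dose: D_load = D_maint·R ≈ 1698 × 1.37676 ≈ 2337.74 mg.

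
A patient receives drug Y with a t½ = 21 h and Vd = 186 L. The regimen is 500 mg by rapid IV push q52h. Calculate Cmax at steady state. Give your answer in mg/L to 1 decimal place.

Over one 52-h interval, 52/21 ≈ 2.4762 half-lives elapse, leaving f ≈ 0.1797 of each dose.
Accumulation ratio R = 1/(1 − f) ≈ 1/0.8203 ≈ 1.2191.
Each bolus raises the concentration by D/Vd = 500/186 ≈ 2.688 mg/L.
Cmax,ss = C₀/(1 − f) ≈ 2.688/0.8203 ≈ 3.277 mg/L.

3.3 mg/L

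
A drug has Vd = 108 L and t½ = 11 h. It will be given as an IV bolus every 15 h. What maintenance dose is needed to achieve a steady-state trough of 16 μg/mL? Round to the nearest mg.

2719 mg

τ/t½ = 15/11 ≈ 1.3636, so f = (1/2)^(15/11) ≈ 0.388602.
Cmin,ss = (D/Vd)·f/(1−f), so D = Cmin,ss·Vd·(1−f)/f.
D = 16 × 108 × (1−f)/f ≈ 16 × 108 × 1.57333 ≈ 2718.71 mg.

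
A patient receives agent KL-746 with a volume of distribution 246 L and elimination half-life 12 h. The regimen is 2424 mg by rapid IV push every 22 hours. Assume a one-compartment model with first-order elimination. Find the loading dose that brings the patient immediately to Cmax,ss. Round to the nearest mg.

3370 mg

f = (1/2)^(22/12) ≈ 0.280616; accumulation ratio R = 1/(1−f) ≈ 1.39008.
Loading dose to hit Cmax,ss on first dose: D_load = D_maint·R ≈ 2424 × 1.39008 ≈ 3369.55 mg.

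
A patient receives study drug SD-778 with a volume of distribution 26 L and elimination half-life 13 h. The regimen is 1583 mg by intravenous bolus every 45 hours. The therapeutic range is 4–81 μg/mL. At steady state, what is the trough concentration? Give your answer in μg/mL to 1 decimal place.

Over one 45-h interval, 45/13 ≈ 3.4615 half-lives elapse, leaving f ≈ 0.0908 of each dose.
Accumulation ratio R = 1/(1 − f) ≈ 1/0.9092 ≈ 1.0999.
Single-dose peak C₀ = D/Vd = 1583/26 ≈ 60.885 μg/mL.
Cmax,ss = C₀/(1 − f) ≈ 60.885/0.9092 ≈ 66.965 μg/mL.
One interval later, Cmin,ss = Cmax,ss·e^(−kτ) ≈ 66.965 × 0.0908 ≈ 6.080 μg/mL.
Trough 6.1 μg/mL vs MEC 4 μg/mL: adequate.

6.1 μg/mL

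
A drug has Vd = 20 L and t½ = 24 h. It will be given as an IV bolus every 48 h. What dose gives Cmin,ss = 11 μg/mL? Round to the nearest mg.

660 mg

τ/t½ = 48/24 ≈ 2, so f = (1/2)^(48/24) ≈ 0.250000.
Cmin,ss = (D/Vd)·f/(1−f), so D = Cmin,ss·Vd·(1−f)/f.
D = 11 × 20 × (1−f)/f ≈ 11 × 20 × 3.00000 ≈ 660.00 mg.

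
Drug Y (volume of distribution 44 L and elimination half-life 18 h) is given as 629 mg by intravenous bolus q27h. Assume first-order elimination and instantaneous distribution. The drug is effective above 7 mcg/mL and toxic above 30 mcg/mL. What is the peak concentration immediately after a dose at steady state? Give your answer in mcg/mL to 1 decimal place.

Over one 27-h interval, 27/18 ≈ 1.5 half-lives elapse, leaving f ≈ 0.3536 of each dose.
At steady state, accumulation factor R = 1/(1 − e^(−kτ)) ≈ 1.5470.
Single-dose peak C₀ = D/Vd = 629/44 ≈ 14.295 mcg/mL.
Steady-state peak Cmax,ss = C₀·R ≈ 14.295 × 1.5470 ≈ 22.114 mcg/mL.
Peak 22.1 mcg/mL vs MTC 30 mcg/mL: below toxic threshold.

22.1 mcg/mL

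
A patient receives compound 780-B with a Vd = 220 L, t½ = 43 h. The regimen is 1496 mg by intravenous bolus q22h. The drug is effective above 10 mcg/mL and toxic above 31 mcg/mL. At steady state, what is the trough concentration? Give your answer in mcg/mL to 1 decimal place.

τ/t½ = 22/43 ≈ 0.51163, so fraction remaining f = (1/2)^(22/43) ≈ 0.7014.
Accumulation ratio R = 1/(1 − f) ≈ 1/0.2986 ≈ 3.3490.
Each bolus raises the concentration by D/Vd = 1496/220 ≈ 6.800 mcg/mL.
Steady-state peak Cmax,ss = C₀·R ≈ 6.800 × 3.3490 ≈ 22.773 mcg/mL.
One interval later, Cmin,ss = Cmax,ss·e^(−kτ) ≈ 22.773 × 0.7014 ≈ 15.973 mcg/mL.
Trough 16.0 mcg/mL vs MEC 10 mcg/mL: adequate.

16.0 mcg/mL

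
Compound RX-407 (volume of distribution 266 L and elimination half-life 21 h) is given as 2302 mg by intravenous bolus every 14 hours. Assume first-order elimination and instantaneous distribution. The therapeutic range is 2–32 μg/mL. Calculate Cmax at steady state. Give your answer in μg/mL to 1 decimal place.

23.4 μg/mL

k = ln2/t½ = ln2/21 ≈ 0.033007 h⁻¹; fraction remaining f = e^(−kτ) = e^(−0.033007×14) ≈ 0.6300.
Accumulation ratio R = 1/(1 − f) ≈ 1/0.3700 ≈ 2.7027.
Single-dose peak C₀ = D/Vd = 2302/266 ≈ 8.654 μg/mL.
Steady-state peak Cmax,ss = C₀·R ≈ 8.654 × 2.7027 ≈ 23.389 μg/mL.
Peak 23.4 μg/mL vs MTC 32 μg/mL: below toxic threshold.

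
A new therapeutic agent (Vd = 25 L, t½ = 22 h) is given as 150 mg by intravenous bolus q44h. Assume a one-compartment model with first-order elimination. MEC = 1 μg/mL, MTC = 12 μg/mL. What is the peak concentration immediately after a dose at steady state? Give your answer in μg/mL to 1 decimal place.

8.0 μg/mL

The dosing interval is 2 half-lives, so f = 2^(−2) = 0.25.
Accumulation ratio R = 1/(1 − f) = 1/0.75 = 4/3.
Single-dose peak C₀ = D/Vd = 150/25 = 6 μg/mL.
Steady-state peak Cmax,ss = C₀·R = 6 × 4/3 ≈ 8.000 μg/mL.
Peak 8.0 μg/mL vs MTC 12 μg/mL: below toxic threshold.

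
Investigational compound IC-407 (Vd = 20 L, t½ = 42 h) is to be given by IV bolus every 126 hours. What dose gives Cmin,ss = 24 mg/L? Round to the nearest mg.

τ/t½ = 126/42 ≈ 3, so f = (1/2)^(126/42) ≈ 0.125000.
Cmin,ss = (D/Vd)·f/(1−f), so D = Cmin,ss·Vd·(1−f)/f.
D = 24 × 20 × (1−f)/f ≈ 24 × 20 × 7.00000 ≈ 3360.00 mg.

3360 mg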